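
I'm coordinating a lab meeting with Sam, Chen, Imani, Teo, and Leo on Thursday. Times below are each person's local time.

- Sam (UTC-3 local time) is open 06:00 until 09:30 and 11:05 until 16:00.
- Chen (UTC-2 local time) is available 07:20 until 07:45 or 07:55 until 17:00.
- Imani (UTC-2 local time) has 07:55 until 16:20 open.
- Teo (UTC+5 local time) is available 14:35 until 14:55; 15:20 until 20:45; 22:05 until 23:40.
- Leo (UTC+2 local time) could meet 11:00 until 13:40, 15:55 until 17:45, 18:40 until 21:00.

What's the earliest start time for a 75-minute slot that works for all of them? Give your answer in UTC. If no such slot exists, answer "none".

10:20

Sam in UTC: 09:00-12:30, 14:05-19:00 (add 3h to convert from UTC-3).
Chen in UTC: 09:20-09:45, 09:55-19:00 (add 2h to convert from UTC-2).
Imani in UTC: 09:55-18:20 (add 2h to convert from UTC-2).
Teo in UTC: 09:35-09:55, 10:20-15:45, 17:05-18:40 (subtract 5h to convert from UTC+5).
Leo in UTC: 09:00-11:40, 13:55-15:45, 16:40-19:00 (subtract 2h to convert from UTC+2).
Sam ∩ Chen: 09:20-09:45, 09:55-12:30, 14:05-19:00.
Sam ∩ Chen ∩ Imani: 09:55-12:30, 14:05-18:20.
Sam ∩ Chen ∩ Imani ∩ Teo: 10:20-12:30, 14:05-15:45, 17:05-18:20.
Sam ∩ Chen ∩ Imani ∩ Teo ∩ Leo: 10:20-11:40, 14:05-15:45, 17:05-18:20.
The first common window of at least 75 minutes is 10:20-11:40, so the earliest start is 10:20.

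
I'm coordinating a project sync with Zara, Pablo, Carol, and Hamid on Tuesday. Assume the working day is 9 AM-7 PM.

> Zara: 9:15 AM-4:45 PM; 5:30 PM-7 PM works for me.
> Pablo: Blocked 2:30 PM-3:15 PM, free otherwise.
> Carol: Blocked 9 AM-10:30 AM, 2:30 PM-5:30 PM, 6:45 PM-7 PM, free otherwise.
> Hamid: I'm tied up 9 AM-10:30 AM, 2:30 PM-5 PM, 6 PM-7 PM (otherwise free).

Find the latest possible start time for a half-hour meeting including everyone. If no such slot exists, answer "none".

Zara free: 09:15-16:45, 17:30-19:00.
Pablo free: 09:00-14:30, 15:15-19:00 (invert busy blocks within the working day).
Carol free: 10:30-14:30, 17:30-18:45 (invert busy blocks within the working day).
Hamid free: 10:30-14:30, 17:00-18:00 (invert busy blocks within the working day).
Zara ∩ Pablo: 09:15-14:30, 15:15-16:45, 17:30-19:00.
Zara ∩ Pablo ∩ Carol: 10:30-14:30, 17:30-18:45.
Zara ∩ Pablo ∩ Carol ∩ Hamid: 10:30-14:30, 17:30-18:00.
The last common window of at least 30 minutes is 17:30-18:00; a 30-minute meeting can start as late as 17:30 and still end by 18:00.

17:30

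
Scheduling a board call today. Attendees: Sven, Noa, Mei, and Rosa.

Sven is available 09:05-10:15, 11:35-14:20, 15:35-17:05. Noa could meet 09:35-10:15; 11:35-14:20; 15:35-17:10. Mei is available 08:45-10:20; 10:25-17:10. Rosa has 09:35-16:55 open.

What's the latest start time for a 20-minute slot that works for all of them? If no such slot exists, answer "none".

16:35

Sven ∩ Noa: 09:35-10:15, 11:35-14:20, 15:35-17:05.
Sven ∩ Noa ∩ Mei: 09:35-10:15, 11:35-14:20, 15:35-17:05.
Sven ∩ Noa ∩ Mei ∩ Rosa: 09:35-10:15, 11:35-14:20, 15:35-16:55.
Those are the intersection windows.
The last common window of at least 20 minutes is 15:35-16:55; a 20-minute meeting can start as late as 16:35 and still end by 16:55.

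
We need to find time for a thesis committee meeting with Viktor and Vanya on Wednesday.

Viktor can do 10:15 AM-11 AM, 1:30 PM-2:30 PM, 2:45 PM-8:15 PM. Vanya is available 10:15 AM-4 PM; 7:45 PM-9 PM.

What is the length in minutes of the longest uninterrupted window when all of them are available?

Viktor ∩ Vanya: 10:15-11:00, 13:30-14:30, 14:45-16:00, 19:45-20:15.
The longest is 14:45-16:00 at 75 minutes.

75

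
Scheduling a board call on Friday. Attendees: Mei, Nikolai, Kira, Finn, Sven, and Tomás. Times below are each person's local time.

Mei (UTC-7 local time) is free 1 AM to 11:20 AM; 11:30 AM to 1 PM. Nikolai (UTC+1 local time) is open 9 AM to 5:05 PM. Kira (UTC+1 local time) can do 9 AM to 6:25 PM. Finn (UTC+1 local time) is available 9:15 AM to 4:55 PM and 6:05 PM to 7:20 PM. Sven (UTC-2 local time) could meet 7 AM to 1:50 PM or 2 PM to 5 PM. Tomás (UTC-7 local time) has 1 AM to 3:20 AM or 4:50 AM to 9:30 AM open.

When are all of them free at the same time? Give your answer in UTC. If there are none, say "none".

Mei in UTC: 08:00-18:20, 18:30-20:00 (add 7h to convert from UTC-7).
Nikolai in UTC: 08:00-16:05 (subtract 1h to convert from UTC+1).
Kira in UTC: 08:00-17:25 (subtract 1h to convert from UTC+1).
Finn in UTC: 08:15-15:55, 17:05-18:20 (subtract 1h to convert from UTC+1).
Sven in UTC: 09:00-15:50, 16:00-19:00 (add 2h to convert from UTC-2).
Tomás in UTC: 08:00-10:20, 11:50-16:30 (add 7h to convert from UTC-7).
Mei ∩ Nikolai: 08:00-16:05.
Mei ∩ Nikolai ∩ Kira: 08:00-16:05.
Mei ∩ Nikolai ∩ Kira ∩ Finn: 08:15-15:55.
Mei ∩ Nikolai ∩ Kira ∩ Finn ∩ Sven: 09:00-15:50.
Mei ∩ Nikolai ∩ Kira ∩ Finn ∩ Sven ∩ Tomás: 09:00-10:20, 11:50-15:50.
Those are the intersection windows.

09:00-10:20, 11:50-15:50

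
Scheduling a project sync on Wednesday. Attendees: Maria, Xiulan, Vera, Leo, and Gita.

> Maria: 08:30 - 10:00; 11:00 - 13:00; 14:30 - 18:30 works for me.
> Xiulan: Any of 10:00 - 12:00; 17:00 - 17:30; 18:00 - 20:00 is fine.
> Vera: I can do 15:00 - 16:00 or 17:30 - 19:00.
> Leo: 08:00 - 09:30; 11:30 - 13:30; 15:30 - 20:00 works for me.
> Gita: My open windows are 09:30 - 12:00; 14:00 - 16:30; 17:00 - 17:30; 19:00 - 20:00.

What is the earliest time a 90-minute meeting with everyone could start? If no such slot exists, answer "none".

none

Maria ∩ Xiulan: 11:00-12:00, 17:00-17:30, 18:00-18:30.
Maria ∩ Xiulan ∩ Vera: 18:00-18:30.
Maria ∩ Xiulan ∩ Vera ∩ Leo: 18:00-18:30.
Maria ∩ Xiulan ∩ Vera ∩ Leo ∩ Gita: ∅.
There is no time when everyone is free.
No common window is at least 90 minutes long.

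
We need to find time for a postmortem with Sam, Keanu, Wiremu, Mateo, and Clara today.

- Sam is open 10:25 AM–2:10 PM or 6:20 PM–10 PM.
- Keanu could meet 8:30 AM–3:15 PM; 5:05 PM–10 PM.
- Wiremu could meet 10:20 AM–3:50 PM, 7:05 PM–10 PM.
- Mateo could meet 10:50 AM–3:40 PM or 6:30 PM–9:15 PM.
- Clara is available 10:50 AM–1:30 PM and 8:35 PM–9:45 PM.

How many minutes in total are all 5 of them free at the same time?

200

Sam ∩ Keanu: 10:25-14:10, 18:20-22:00.
Sam ∩ Keanu ∩ Wiremu: 10:25-14:10, 19:05-22:00.
Sam ∩ Keanu ∩ Wiremu ∩ Mateo: 10:50-14:10, 19:05-21:15.
Sam ∩ Keanu ∩ Wiremu ∩ Mateo ∩ Clara: 10:50-13:30, 20:35-21:15.
Summing the common windows: 160 + 40 = 200 minutes.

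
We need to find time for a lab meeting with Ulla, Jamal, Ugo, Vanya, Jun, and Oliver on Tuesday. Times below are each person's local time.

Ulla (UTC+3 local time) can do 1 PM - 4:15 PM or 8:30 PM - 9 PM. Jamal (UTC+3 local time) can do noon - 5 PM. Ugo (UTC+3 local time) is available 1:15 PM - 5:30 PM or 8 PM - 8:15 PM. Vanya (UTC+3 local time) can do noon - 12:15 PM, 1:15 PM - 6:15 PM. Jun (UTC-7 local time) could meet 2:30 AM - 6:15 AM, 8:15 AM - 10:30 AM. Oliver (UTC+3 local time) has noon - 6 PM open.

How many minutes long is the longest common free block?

Ulla in UTC: 10:00-13:15, 17:30-18:00 (subtract 3h to convert from UTC+3).
Jamal in UTC: 09:00-14:00 (subtract 3h to convert from UTC+3).
Ugo in UTC: 10:15-14:30, 17:00-17:15 (subtract 3h to convert from UTC+3).
Vanya in UTC: 09:00-09:15, 10:15-15:15 (subtract 3h to convert from UTC+3).
Jun in UTC: 09:30-13:15, 15:15-17:30 (add 7h to convert from UTC-7).
Oliver in UTC: 09:00-15:00 (subtract 3h to convert from UTC+3).
Ulla ∩ Jamal: 10:00-13:15.
Ulla ∩ Jamal ∩ Ugo: 10:15-13:15.
Ulla ∩ Jamal ∩ Ugo ∩ Vanya: 10:15-13:15.
Ulla ∩ Jamal ∩ Ugo ∩ Vanya ∩ Jun: 10:15-13:15.
Ulla ∩ Jamal ∩ Ugo ∩ Vanya ∩ Jun ∩ Oliver: 10:15-13:15.
Those are the intersection windows.
The longest is 10:15-13:15 at 180 minutes.

180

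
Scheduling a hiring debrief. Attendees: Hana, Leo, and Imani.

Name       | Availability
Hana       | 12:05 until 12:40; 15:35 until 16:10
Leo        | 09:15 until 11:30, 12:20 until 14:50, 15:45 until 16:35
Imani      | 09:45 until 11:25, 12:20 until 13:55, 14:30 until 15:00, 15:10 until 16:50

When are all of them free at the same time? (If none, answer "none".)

12:20-12:40, 15:45-16:10

Hana ∩ Leo: 12:20-12:40, 15:45-16:10.
Hana ∩ Leo ∩ Imani: 12:20-12:40, 15:45-16:10.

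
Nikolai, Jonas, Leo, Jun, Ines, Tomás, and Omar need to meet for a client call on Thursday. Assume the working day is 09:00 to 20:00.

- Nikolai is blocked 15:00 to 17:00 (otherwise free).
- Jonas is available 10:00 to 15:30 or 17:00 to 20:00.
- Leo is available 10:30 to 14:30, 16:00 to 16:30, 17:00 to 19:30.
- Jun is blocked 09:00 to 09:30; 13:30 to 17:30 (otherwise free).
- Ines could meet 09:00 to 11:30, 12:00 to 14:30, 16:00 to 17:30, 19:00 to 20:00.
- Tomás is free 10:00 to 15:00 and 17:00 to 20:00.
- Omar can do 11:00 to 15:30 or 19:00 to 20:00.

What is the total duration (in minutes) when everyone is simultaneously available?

Nikolai free: 09:00-15:00, 17:00-20:00 (invert busy blocks within the working day).
Jonas free: 10:00-15:30, 17:00-20:00.
Leo free: 10:30-14:30, 16:00-16:30, 17:00-19:30.
Jun free: 09:30-13:30, 17:30-20:00 (invert busy blocks within the working day).
Ines free: 09:00-11:30, 12:00-14:30, 16:00-17:30, 19:00-20:00.
Tomás free: 10:00-15:00, 17:00-20:00.
Omar free: 11:00-15:30, 19:00-20:00.
Nikolai ∩ Jonas: 10:00-15:00, 17:00-20:00.
Nikolai ∩ Jonas ∩ Leo: 10:30-14:30, 17:00-19:30.
Nikolai ∩ Jonas ∩ Leo ∩ Jun: 10:30-13:30, 17:30-19:30.
Nikolai ∩ Jonas ∩ Leo ∩ Jun ∩ Ines: 10:30-11:30, 12:00-13:30, 19:00-19:30.
Nikolai ∩ Jonas ∩ Leo ∩ Jun ∩ Ines ∩ Tomás: 10:30-11:30, 12:00-13:30, 19:00-19:30.
Nikolai ∩ Jonas ∩ Leo ∩ Jun ∩ Ines ∩ Tomás ∩ Omar: 11:00-11:30, 12:00-13:30, 19:00-19:30.
Summing the common windows: 30 + 90 + 30 = 150 minutes.

150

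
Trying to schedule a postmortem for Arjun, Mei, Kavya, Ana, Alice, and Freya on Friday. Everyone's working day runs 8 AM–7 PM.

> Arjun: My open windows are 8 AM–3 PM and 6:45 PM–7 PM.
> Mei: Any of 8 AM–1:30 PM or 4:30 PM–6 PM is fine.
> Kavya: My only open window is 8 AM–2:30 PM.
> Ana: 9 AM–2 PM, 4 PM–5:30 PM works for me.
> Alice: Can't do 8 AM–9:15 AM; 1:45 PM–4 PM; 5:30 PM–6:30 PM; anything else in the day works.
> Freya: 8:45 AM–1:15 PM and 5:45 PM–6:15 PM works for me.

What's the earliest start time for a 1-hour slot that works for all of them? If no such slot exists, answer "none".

Arjun free: 08:00-15:00, 18:45-19:00.
Mei free: 08:00-13:30, 16:30-18:00.
Kavya free: 08:00-14:30.
Ana free: 09:00-14:00, 16:00-17:30.
Alice free: 09:15-13:45, 16:00-17:30, 18:30-19:00 (invert busy blocks within the working day).
Freya free: 08:45-13:15, 17:45-18:15.
Arjun ∩ Mei: 08:00-13:30.
Arjun ∩ Mei ∩ Kavya: 08:00-13:30.
Arjun ∩ Mei ∩ Kavya ∩ Ana: 09:00-13:30.
Arjun ∩ Mei ∩ Kavya ∩ Ana ∩ Alice: 09:15-13:30.
Arjun ∩ Mei ∩ Kavya ∩ Ana ∩ Alice ∩ Freya: 09:15-13:15.
The first common window of at least 60 minutes is 09:15-13:15, so the earliest start is 09:15.

09:15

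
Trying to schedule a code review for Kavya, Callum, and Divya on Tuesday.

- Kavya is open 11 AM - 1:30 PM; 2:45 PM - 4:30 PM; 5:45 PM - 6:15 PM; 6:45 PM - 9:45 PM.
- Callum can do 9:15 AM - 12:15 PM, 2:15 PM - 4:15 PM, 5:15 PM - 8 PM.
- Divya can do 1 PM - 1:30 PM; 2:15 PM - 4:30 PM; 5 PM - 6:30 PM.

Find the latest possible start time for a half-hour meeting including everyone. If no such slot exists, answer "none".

Kavya ∩ Callum: 11:00-12:15, 14:45-16:15, 17:45-18:15, 18:45-20:00.
Kavya ∩ Callum ∩ Divya: 14:45-16:15, 17:45-18:15.
The last common window of at least 30 minutes is 17:45-18:15; a 30-minute meeting can start as late as 17:45 and still end by 18:15.

17:45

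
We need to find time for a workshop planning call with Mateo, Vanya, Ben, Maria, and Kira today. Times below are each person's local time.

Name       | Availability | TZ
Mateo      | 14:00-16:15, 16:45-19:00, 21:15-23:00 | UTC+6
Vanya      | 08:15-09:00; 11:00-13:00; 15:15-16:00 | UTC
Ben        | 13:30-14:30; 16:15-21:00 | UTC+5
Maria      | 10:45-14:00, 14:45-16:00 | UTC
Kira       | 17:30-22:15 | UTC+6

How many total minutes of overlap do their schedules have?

135

Mateo in UTC: 08:00-10:15, 10:45-13:00, 15:15-17:00 (subtract 6h to convert from UTC+6).
Vanya in UTC: 08:15-09:00, 11:00-13:00, 15:15-16:00.
Ben in UTC: 08:30-09:30, 11:15-16:00 (subtract 5h to convert from UTC+5).
Maria in UTC: 10:45-14:00, 14:45-16:00.
Kira in UTC: 11:30-16:15 (subtract 6h to convert from UTC+6).
Mateo ∩ Vanya: 08:15-09:00, 11:00-13:00, 15:15-16:00.
Mateo ∩ Vanya ∩ Ben: 08:30-09:00, 11:15-13:00, 15:15-16:00.
Mateo ∩ Vanya ∩ Ben ∩ Maria: 11:15-13:00, 15:15-16:00.
Mateo ∩ Vanya ∩ Ben ∩ Maria ∩ Kira: 11:30-13:00, 15:15-16:00.
So the common availability across everyone is 11:30-13:00, 15:15-16:00.
Summing the common windows: 90 + 45 = 135 minutes.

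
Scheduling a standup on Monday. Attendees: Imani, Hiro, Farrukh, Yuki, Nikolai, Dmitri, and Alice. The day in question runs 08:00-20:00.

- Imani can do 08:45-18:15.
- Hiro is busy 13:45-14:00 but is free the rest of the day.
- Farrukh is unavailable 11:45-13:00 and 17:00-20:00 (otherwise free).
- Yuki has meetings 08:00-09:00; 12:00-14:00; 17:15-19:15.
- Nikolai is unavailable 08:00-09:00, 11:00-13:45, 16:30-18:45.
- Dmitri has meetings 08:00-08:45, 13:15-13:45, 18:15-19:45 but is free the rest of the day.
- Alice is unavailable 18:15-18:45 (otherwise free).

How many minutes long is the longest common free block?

150

Imani free: 08:45-18:15.
Hiro free: 08:00-13:45, 14:00-20:00 (invert busy blocks within the working day).
Farrukh free: 08:00-11:45, 13:00-17:00 (invert busy blocks within the working day).
Yuki free: 09:00-12:00, 14:00-17:15, 19:15-20:00 (invert busy blocks within the working day).
Nikolai free: 09:00-11:00, 13:45-16:30, 18:45-20:00 (invert busy blocks within the working day).
Dmitri free: 08:45-13:15, 13:45-18:15, 19:45-20:00 (invert busy blocks within the working day).
Alice free: 08:00-18:15, 18:45-20:00 (invert busy blocks within the working day).
Imani ∩ Hiro: 08:45-13:45, 14:00-18:15.
Imani ∩ Hiro ∩ Farrukh: 08:45-11:45, 13:00-13:45, 14:00-17:00.
Imani ∩ Hiro ∩ Farrukh ∩ Yuki: 09:00-11:45, 14:00-17:00.
Imani ∩ Hiro ∩ Farrukh ∩ Yuki ∩ Nikolai: 09:00-11:00, 14:00-16:30.
Imani ∩ Hiro ∩ Farrukh ∩ Yuki ∩ Nikolai ∩ Dmitri: 09:00-11:00, 14:00-16:30.
Imani ∩ Hiro ∩ Farrukh ∩ Yuki ∩ Nikolai ∩ Dmitri ∩ Alice: 09:00-11:00, 14:00-16:30.
The longest is 14:00-16:30 at 150 minutes.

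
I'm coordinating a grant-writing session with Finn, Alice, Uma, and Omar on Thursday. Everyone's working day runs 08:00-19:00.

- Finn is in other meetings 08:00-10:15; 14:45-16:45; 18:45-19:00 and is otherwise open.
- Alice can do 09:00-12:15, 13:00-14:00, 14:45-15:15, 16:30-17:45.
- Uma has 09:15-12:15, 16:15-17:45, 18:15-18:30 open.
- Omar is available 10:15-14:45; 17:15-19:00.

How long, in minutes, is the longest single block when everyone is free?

Finn free: 10:15-14:45, 16:45-18:45 (invert busy blocks within the working day).
Alice free: 09:00-12:15, 13:00-14:00, 14:45-15:15, 16:30-17:45.
Uma free: 09:15-12:15, 16:15-17:45, 18:15-18:30.
Omar free: 10:15-14:45, 17:15-19:00.
Finn ∩ Alice: 10:15-12:15, 13:00-14:00, 16:45-17:45.
Finn ∩ Alice ∩ Uma: 10:15-12:15, 16:45-17:45.
Finn ∩ Alice ∩ Uma ∩ Omar: 10:15-12:15, 17:15-17:45.
The longest is 10:15-12:15 at 120 minutes.

120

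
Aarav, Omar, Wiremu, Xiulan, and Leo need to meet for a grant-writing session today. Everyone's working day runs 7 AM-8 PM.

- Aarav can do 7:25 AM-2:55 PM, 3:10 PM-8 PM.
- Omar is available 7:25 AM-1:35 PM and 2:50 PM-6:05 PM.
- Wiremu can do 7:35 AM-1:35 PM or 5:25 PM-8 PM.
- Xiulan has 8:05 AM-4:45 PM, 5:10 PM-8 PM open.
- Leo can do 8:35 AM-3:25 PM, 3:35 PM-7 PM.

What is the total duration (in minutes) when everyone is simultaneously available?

340

Aarav ∩ Omar: 07:25-13:35, 14:50-14:55, 15:10-18:05.
Aarav ∩ Omar ∩ Wiremu: 07:35-13:35, 17:25-18:05.
Aarav ∩ Omar ∩ Wiremu ∩ Xiulan: 08:05-13:35, 17:25-18:05.
Aarav ∩ Omar ∩ Wiremu ∩ Xiulan ∩ Leo: 08:35-13:35, 17:25-18:05.
Those are the intersection windows.
Summing the common windows: 300 + 40 = 340 minutes.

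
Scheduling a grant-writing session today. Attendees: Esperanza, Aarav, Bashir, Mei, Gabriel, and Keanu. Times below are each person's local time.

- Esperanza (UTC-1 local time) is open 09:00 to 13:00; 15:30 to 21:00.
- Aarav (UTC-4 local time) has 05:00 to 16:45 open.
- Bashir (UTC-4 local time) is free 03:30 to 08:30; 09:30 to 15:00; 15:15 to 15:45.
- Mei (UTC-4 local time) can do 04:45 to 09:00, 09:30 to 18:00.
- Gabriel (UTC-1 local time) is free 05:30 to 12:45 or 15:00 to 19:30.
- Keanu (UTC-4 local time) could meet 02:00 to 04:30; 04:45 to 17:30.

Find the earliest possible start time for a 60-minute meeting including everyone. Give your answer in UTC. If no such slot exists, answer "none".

10:00

Esperanza in UTC: 10:00-14:00, 16:30-22:00 (add 1h to convert from UTC-1).
Aarav in UTC: 09:00-20:45 (add 4h to convert from UTC-4).
Bashir in UTC: 07:30-12:30, 13:30-19:00, 19:15-19:45 (add 4h to convert from UTC-4).
Mei in UTC: 08:45-13:00, 13:30-22:00 (add 4h to convert from UTC-4).
Gabriel in UTC: 06:30-13:45, 16:00-20:30 (add 1h to convert from UTC-1).
Keanu in UTC: 06:00-08:30, 08:45-21:30 (add 4h to convert from UTC-4).
Esperanza ∩ Aarav: 10:00-14:00, 16:30-20:45.
Esperanza ∩ Aarav ∩ Bashir: 10:00-12:30, 13:30-14:00, 16:30-19:00, 19:15-19:45.
Esperanza ∩ Aarav ∩ Bashir ∩ Mei: 10:00-12:30, 13:30-14:00, 16:30-19:00, 19:15-19:45.
Esperanza ∩ Aarav ∩ Bashir ∩ Mei ∩ Gabriel: 10:00-12:30, 13:30-13:45, 16:30-19:00, 19:15-19:45.
Esperanza ∩ Aarav ∩ Bashir ∩ Mei ∩ Gabriel ∩ Keanu: 10:00-12:30, 13:30-13:45, 16:30-19:00, 19:15-19:45.
The first common window of at least 60 minutes is 10:00-12:30, so the earliest start is 10:00.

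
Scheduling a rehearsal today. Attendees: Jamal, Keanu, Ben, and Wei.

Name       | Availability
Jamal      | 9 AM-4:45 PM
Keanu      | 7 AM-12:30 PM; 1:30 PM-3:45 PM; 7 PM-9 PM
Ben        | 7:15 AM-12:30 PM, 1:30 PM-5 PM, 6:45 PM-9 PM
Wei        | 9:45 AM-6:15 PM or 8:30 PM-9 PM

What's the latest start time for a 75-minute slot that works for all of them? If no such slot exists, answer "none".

14:30

Jamal ∩ Keanu: 09:00-12:30, 13:30-15:45.
Jamal ∩ Keanu ∩ Ben: 09:00-12:30, 13:30-15:45.
Jamal ∩ Keanu ∩ Ben ∩ Wei: 09:45-12:30, 13:30-15:45.
The last common window of at least 75 minutes is 13:30-15:45; a 75-minute meeting can start as late as 14:30 and still end by 15:45.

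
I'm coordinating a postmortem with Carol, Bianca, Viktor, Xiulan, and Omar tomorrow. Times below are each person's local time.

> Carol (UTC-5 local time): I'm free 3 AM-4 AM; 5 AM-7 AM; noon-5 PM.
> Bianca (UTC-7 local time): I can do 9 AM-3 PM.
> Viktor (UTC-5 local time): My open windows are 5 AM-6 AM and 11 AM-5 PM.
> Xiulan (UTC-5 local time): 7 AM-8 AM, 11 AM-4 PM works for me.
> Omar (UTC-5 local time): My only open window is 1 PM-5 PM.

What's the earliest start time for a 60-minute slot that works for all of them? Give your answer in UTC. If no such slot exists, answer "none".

18:00

Carol in UTC: 08:00-09:00, 10:00-12:00, 17:00-22:00 (add 5h to convert from UTC-5).
Bianca in UTC: 16:00-22:00 (add 7h to convert from UTC-7).
Viktor in UTC: 10:00-11:00, 16:00-22:00 (add 5h to convert from UTC-5).
Xiulan in UTC: 12:00-13:00, 16:00-21:00 (add 5h to convert from UTC-5).
Omar in UTC: 18:00-22:00 (add 5h to convert from UTC-5).
Carol ∩ Bianca: 17:00-22:00.
Carol ∩ Bianca ∩ Viktor: 17:00-22:00.
Carol ∩ Bianca ∩ Viktor ∩ Xiulan: 17:00-21:00.
Carol ∩ Bianca ∩ Viktor ∩ Xiulan ∩ Omar: 18:00-21:00.
The first common window of at least 60 minutes is 18:00-21:00, so the earliest start is 18:00.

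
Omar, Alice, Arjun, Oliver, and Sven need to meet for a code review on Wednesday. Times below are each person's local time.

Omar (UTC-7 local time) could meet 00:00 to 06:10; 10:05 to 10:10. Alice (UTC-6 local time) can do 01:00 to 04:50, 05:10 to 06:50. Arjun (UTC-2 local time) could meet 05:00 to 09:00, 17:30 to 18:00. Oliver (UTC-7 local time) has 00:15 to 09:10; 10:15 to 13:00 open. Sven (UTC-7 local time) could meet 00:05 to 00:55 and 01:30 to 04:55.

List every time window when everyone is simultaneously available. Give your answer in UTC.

Omar in UTC: 07:00-13:10, 17:05-17:10 (add 7h to convert from UTC-7).
Alice in UTC: 07:00-10:50, 11:10-12:50 (add 6h to convert from UTC-6).
Arjun in UTC: 07:00-11:00, 19:30-20:00 (add 2h to convert from UTC-2).
Oliver in UTC: 07:15-16:10, 17:15-20:00 (add 7h to convert from UTC-7).
Sven in UTC: 07:05-07:55, 08:30-11:55 (add 7h to convert from UTC-7).
Omar ∩ Alice: 07:00-10:50, 11:10-12:50.
Omar ∩ Alice ∩ Arjun: 07:00-10:50.
Omar ∩ Alice ∩ Arjun ∩ Oliver: 07:15-10:50.
Omar ∩ Alice ∩ Arjun ∩ Oliver ∩ Sven: 07:15-07:55, 08:30-10:50.
Those are the intersection windows.

07:15-07:55, 08:30-10:50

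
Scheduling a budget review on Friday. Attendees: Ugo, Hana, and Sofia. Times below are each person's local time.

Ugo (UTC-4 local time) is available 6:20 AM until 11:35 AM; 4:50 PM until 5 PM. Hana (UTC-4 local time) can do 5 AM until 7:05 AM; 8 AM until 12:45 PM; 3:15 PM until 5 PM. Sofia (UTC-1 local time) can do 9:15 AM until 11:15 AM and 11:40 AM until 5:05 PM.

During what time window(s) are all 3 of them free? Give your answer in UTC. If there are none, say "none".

10:20-11:05, 12:00-12:15, 12:40-15:35

Ugo in UTC: 10:20-15:35, 20:50-21:00 (add 4h to convert from UTC-4).
Hana in UTC: 09:00-11:05, 12:00-16:45, 19:15-21:00 (add 4h to convert from UTC-4).
Sofia in UTC: 10:15-12:15, 12:40-18:05 (add 1h to convert from UTC-1).
Ugo ∩ Hana: 10:20-11:05, 12:00-15:35, 20:50-21:00.
Ugo ∩ Hana ∩ Sofia: 10:20-11:05, 12:00-12:15, 12:40-15:35.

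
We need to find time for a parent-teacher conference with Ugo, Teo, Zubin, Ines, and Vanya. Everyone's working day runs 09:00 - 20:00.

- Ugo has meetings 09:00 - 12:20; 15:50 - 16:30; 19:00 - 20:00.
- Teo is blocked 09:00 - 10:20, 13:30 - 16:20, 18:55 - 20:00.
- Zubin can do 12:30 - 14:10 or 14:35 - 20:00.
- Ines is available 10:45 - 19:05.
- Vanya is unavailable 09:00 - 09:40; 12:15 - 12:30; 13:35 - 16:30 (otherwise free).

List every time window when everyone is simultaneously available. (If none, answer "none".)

Ugo free: 12:20-15:50, 16:30-19:00 (invert busy blocks within the working day).
Teo free: 10:20-13:30, 16:20-18:55 (invert busy blocks within the working day).
Zubin free: 12:30-14:10, 14:35-20:00.
Ines free: 10:45-19:05.
Vanya free: 09:40-12:15, 12:30-13:35, 16:30-20:00 (invert busy blocks within the working day).
Ugo ∩ Teo: 12:20-13:30, 16:30-18:55.
Ugo ∩ Teo ∩ Zubin: 12:30-13:30, 16:30-18:55.
Ugo ∩ Teo ∩ Zubin ∩ Ines: 12:30-13:30, 16:30-18:55.
Ugo ∩ Teo ∩ Zubin ∩ Ines ∩ Vanya: 12:30-13:30, 16:30-18:55.
Those are the intersection windows.

12:30-13:30, 16:30-18:55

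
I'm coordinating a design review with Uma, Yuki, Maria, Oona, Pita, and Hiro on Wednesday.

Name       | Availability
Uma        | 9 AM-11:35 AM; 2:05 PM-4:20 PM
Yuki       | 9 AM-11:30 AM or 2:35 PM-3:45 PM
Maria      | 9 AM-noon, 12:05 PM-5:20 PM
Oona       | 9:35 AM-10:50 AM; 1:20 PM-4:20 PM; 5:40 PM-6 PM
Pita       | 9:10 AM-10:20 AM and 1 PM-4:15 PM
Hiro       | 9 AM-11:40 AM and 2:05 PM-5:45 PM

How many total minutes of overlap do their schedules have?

115

Uma ∩ Yuki: 09:00-11:30, 14:35-15:45.
Uma ∩ Yuki ∩ Maria: 09:00-11:30, 14:35-15:45.
Uma ∩ Yuki ∩ Maria ∩ Oona: 09:35-10:50, 14:35-15:45.
Uma ∩ Yuki ∩ Maria ∩ Oona ∩ Pita: 09:35-10:20, 14:35-15:45.
Uma ∩ Yuki ∩ Maria ∩ Oona ∩ Pita ∩ Hiro: 09:35-10:20, 14:35-15:45.
Summing the common windows: 45 + 70 = 115 minutes.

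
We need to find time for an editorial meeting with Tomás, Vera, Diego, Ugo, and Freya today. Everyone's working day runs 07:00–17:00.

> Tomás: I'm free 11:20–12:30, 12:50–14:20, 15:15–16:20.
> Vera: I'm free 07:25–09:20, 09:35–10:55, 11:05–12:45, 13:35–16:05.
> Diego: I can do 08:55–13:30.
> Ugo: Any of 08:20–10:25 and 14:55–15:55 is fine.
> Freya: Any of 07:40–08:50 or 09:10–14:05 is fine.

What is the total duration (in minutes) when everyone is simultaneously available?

Tomás ∩ Vera: 11:20-12:30, 13:35-14:20, 15:15-16:05.
Tomás ∩ Vera ∩ Diego: 11:20-12:30.
Tomás ∩ Vera ∩ Diego ∩ Ugo: ∅.
Tomás ∩ Vera ∩ Diego ∩ Ugo ∩ Freya: ∅.
There is no time when everyone is free.
There is no common window, so the total is 0 minutes.

0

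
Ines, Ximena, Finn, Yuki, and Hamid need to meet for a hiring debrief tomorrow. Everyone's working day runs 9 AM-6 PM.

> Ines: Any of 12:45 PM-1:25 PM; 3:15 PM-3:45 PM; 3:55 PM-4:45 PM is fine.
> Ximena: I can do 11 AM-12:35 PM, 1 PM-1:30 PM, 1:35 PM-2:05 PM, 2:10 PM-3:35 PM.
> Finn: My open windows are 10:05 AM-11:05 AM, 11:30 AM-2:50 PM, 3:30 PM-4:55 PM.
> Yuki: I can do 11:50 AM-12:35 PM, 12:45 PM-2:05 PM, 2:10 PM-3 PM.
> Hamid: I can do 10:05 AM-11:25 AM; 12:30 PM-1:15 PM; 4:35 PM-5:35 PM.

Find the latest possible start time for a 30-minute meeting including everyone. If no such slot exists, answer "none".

none

Ines ∩ Ximena: 13:00-13:25, 15:15-15:35.
Ines ∩ Ximena ∩ Finn: 13:00-13:25, 15:30-15:35.
Ines ∩ Ximena ∩ Finn ∩ Yuki: 13:00-13:25.
Ines ∩ Ximena ∩ Finn ∩ Yuki ∩ Hamid: 13:00-13:15.
Those are the intersection windows.
No common window is at least 30 minutes long.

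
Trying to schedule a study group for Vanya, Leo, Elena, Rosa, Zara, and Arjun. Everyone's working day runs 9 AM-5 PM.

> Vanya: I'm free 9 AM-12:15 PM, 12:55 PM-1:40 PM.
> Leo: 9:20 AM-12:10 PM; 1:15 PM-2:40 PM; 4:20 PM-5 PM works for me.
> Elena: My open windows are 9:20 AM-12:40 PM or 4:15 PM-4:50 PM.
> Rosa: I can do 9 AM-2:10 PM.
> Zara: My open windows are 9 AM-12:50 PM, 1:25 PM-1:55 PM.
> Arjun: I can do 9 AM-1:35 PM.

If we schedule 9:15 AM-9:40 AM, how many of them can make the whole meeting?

Vanya, Rosa, Zara, and Arjun can make the full 09:15-09:40 slot — that's 4.

4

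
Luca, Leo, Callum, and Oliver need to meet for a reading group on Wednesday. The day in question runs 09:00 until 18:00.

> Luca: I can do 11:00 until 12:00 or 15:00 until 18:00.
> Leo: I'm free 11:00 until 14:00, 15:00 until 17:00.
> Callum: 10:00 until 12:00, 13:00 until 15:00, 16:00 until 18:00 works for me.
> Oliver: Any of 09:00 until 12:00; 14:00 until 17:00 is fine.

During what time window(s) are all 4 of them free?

Luca ∩ Leo: 11:00-12:00, 15:00-17:00.
Luca ∩ Leo ∩ Callum: 11:00-12:00, 16:00-17:00.
Luca ∩ Leo ∩ Callum ∩ Oliver: 11:00-12:00, 16:00-17:00.

11:00-12:00, 16:00-17:00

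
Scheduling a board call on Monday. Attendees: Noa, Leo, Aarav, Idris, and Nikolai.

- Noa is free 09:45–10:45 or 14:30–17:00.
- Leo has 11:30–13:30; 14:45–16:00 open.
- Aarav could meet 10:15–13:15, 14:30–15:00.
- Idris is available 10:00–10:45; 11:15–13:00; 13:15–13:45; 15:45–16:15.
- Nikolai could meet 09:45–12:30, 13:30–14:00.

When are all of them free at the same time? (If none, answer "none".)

none

Noa ∩ Leo: 14:45-16:00.
Noa ∩ Leo ∩ Aarav: 14:45-15:00.
Noa ∩ Leo ∩ Aarav ∩ Idris: ∅.
Noa ∩ Leo ∩ Aarav ∩ Idris ∩ Nikolai: ∅.
There is no time when everyone is free.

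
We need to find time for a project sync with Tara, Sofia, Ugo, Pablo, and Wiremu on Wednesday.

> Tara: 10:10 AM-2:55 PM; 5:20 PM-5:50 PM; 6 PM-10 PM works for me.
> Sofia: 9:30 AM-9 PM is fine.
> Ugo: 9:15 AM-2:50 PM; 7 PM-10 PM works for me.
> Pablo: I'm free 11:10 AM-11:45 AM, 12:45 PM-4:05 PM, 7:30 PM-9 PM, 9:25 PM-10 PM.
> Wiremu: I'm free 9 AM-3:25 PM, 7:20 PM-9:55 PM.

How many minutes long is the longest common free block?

Tara ∩ Sofia: 10:10-14:55, 17:20-17:50, 18:00-21:00.
Tara ∩ Sofia ∩ Ugo: 10:10-14:50, 19:00-21:00.
Tara ∩ Sofia ∩ Ugo ∩ Pablo: 11:10-11:45, 12:45-14:50, 19:30-21:00.
Tara ∩ Sofia ∩ Ugo ∩ Pablo ∩ Wiremu: 11:10-11:45, 12:45-14:50, 19:30-21:00.
Those are the intersection windows.
The longest is 12:45-14:50 at 125 minutes.

125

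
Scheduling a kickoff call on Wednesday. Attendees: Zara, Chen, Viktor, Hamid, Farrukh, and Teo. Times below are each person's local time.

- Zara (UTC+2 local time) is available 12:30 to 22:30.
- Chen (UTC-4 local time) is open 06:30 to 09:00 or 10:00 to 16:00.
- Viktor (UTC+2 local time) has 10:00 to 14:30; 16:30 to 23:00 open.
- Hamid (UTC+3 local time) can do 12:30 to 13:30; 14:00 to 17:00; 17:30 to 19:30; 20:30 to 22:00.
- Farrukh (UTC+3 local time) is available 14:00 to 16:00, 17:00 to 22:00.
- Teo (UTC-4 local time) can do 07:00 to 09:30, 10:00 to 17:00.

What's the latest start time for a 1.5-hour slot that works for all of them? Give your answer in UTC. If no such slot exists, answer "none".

Zara in UTC: 10:30-20:30 (subtract 2h to convert from UTC+2).
Chen in UTC: 10:30-13:00, 14:00-20:00 (add 4h to convert from UTC-4).
Viktor in UTC: 08:00-12:30, 14:30-21:00 (subtract 2h to convert from UTC+2).
Hamid in UTC: 09:30-10:30, 11:00-14:00, 14:30-16:30, 17:30-19:00 (subtract 3h to convert from UTC+3).
Farrukh in UTC: 11:00-13:00, 14:00-19:00 (subtract 3h to convert from UTC+3).
Teo in UTC: 11:00-13:30, 14:00-21:00 (add 4h to convert from UTC-4).
Zara ∩ Chen: 10:30-13:00, 14:00-20:00.
Zara ∩ Chen ∩ Viktor: 10:30-12:30, 14:30-20:00.
Zara ∩ Chen ∩ Viktor ∩ Hamid: 11:00-12:30, 14:30-16:30, 17:30-19:00.
Zara ∩ Chen ∩ Viktor ∩ Hamid ∩ Farrukh: 11:00-12:30, 14:30-16:30, 17:30-19:00.
Zara ∩ Chen ∩ Viktor ∩ Hamid ∩ Farrukh ∩ Teo: 11:00-12:30, 14:30-16:30, 17:30-19:00.
The last common window of at least 90 minutes is 17:30-19:00; a 90-minute meeting can start as late as 17:30 and still end by 19:00.

17:30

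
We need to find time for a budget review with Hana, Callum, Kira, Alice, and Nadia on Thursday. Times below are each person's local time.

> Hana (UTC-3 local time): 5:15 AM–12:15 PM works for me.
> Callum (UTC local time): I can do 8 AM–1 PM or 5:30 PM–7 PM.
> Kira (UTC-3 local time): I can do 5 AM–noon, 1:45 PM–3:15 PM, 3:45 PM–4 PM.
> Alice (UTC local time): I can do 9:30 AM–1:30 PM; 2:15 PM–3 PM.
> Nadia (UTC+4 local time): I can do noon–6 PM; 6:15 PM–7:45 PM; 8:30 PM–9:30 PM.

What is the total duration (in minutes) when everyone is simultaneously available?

210

Hana in UTC: 08:15-15:15 (add 3h to convert from UTC-3).
Callum in UTC: 08:00-13:00, 17:30-19:00.
Kira in UTC: 08:00-15:00, 16:45-18:15, 18:45-19:00 (add 3h to convert from UTC-3).
Alice in UTC: 09:30-13:30, 14:15-15:00.
Nadia in UTC: 08:00-14:00, 14:15-15:45, 16:30-17:30 (subtract 4h to convert from UTC+4).
Hana ∩ Callum: 08:15-13:00.
Hana ∩ Callum ∩ Kira: 08:15-13:00.
Hana ∩ Callum ∩ Kira ∩ Alice: 09:30-13:00.
Hana ∩ Callum ∩ Kira ∩ Alice ∩ Nadia: 09:30-13:00.
That's a single block of 210 minutes.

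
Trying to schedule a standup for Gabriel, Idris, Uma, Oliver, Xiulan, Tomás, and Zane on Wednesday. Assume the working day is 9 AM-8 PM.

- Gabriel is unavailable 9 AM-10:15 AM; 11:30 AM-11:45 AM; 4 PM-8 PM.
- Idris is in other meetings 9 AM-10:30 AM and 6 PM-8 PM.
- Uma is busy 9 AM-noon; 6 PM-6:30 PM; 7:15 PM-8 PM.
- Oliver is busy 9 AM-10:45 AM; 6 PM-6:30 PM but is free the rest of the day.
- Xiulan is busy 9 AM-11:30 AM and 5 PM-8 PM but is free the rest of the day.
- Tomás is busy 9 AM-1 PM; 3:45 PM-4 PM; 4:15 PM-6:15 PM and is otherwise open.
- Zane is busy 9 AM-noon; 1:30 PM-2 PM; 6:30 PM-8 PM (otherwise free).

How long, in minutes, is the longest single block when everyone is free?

105

Gabriel free: 10:15-11:30, 11:45-16:00 (invert busy blocks within the working day).
Idris free: 10:30-18:00 (invert busy blocks within the working day).
Uma free: 12:00-18:00, 18:30-19:15 (invert busy blocks within the working day).
Oliver free: 10:45-18:00, 18:30-20:00 (invert busy blocks within the working day).
Xiulan free: 11:30-17:00 (invert busy blocks within the working day).
Tomás free: 13:00-15:45, 16:00-16:15, 18:15-20:00 (invert busy blocks within the working day).
Zane free: 12:00-13:30, 14:00-18:30 (invert busy blocks within the working day).
Gabriel ∩ Idris: 10:30-11:30, 11:45-16:00.
Gabriel ∩ Idris ∩ Uma: 12:00-16:00.
Gabriel ∩ Idris ∩ Uma ∩ Oliver: 12:00-16:00.
Gabriel ∩ Idris ∩ Uma ∩ Oliver ∩ Xiulan: 12:00-16:00.
Gabriel ∩ Idris ∩ Uma ∩ Oliver ∩ Xiulan ∩ Tomás: 13:00-15:45.
Gabriel ∩ Idris ∩ Uma ∩ Oliver ∩ Xiulan ∩ Tomás ∩ Zane: 13:00-13:30, 14:00-15:45.
The longest is 14:00-15:45 at 105 minutes.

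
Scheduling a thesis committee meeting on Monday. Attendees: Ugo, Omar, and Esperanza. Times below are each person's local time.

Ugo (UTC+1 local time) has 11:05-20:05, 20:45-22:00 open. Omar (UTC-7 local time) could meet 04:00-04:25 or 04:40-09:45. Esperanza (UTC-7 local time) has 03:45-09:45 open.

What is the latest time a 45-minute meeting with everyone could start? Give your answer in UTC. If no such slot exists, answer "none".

Ugo in UTC: 10:05-19:05, 19:45-21:00 (subtract 1h to convert from UTC+1).
Omar in UTC: 11:00-11:25, 11:40-16:45 (add 7h to convert from UTC-7).
Esperanza in UTC: 10:45-16:45 (add 7h to convert from UTC-7).
Ugo ∩ Omar: 11:00-11:25, 11:40-16:45.
Ugo ∩ Omar ∩ Esperanza: 11:00-11:25, 11:40-16:45.
The last common window of at least 45 minutes is 11:40-16:45; a 45-minute meeting can start as late as 16:00 and still end by 16:45.

16:00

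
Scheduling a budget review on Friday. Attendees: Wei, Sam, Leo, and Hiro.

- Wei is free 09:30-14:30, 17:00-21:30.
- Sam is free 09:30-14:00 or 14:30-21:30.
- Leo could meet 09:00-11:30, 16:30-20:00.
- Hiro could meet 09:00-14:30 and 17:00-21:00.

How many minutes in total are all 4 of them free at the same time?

300

Wei ∩ Sam: 09:30-14:00, 17:00-21:30.
Wei ∩ Sam ∩ Leo: 09:30-11:30, 17:00-20:00.
Wei ∩ Sam ∩ Leo ∩ Hiro: 09:30-11:30, 17:00-20:00.
So the common availability across everyone is 09:30-11:30, 17:00-20:00.
Summing the common windows: 120 + 180 = 300 minutes.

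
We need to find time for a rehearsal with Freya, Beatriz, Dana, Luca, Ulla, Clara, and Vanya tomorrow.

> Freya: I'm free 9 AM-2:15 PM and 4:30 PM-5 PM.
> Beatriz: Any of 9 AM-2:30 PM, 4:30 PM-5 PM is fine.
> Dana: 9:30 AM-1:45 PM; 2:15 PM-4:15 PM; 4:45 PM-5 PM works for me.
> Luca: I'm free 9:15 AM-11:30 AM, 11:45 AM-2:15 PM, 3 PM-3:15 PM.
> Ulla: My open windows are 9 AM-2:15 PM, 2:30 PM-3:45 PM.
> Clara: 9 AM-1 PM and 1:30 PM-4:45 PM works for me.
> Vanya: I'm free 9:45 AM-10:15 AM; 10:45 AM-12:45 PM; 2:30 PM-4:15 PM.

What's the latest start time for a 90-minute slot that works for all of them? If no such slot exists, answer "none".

none

Freya ∩ Beatriz: 09:00-14:15, 16:30-17:00.
Freya ∩ Beatriz ∩ Dana: 09:30-13:45, 16:45-17:00.
Freya ∩ Beatriz ∩ Dana ∩ Luca: 09:30-11:30, 11:45-13:45.
Freya ∩ Beatriz ∩ Dana ∩ Luca ∩ Ulla: 09:30-11:30, 11:45-13:45.
Freya ∩ Beatriz ∩ Dana ∩ Luca ∩ Ulla ∩ Clara: 09:30-11:30, 11:45-13:00, 13:30-13:45.
Freya ∩ Beatriz ∩ Dana ∩ Luca ∩ Ulla ∩ Clara ∩ Vanya: 09:45-10:15, 10:45-11:30, 11:45-12:45.
No common window is at least 90 minutes long.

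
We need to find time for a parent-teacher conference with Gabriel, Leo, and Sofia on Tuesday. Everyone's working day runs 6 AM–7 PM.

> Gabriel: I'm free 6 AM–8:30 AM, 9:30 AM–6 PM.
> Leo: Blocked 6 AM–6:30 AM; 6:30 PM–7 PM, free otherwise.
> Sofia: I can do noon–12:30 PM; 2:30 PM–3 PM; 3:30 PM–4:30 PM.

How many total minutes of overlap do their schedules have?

Gabriel free: 06:00-08:30, 09:30-18:00.
Leo free: 06:30-18:30 (invert busy blocks within the working day).
Sofia free: 12:00-12:30, 14:30-15:00, 15:30-16:30.
Gabriel ∩ Leo: 06:30-08:30, 09:30-18:00.
Gabriel ∩ Leo ∩ Sofia: 12:00-12:30, 14:30-15:00, 15:30-16:30.
So the common availability across everyone is 12:00-12:30, 14:30-15:00, 15:30-16:30.
Summing the common windows: 30 + 30 + 60 = 120 minutes.

120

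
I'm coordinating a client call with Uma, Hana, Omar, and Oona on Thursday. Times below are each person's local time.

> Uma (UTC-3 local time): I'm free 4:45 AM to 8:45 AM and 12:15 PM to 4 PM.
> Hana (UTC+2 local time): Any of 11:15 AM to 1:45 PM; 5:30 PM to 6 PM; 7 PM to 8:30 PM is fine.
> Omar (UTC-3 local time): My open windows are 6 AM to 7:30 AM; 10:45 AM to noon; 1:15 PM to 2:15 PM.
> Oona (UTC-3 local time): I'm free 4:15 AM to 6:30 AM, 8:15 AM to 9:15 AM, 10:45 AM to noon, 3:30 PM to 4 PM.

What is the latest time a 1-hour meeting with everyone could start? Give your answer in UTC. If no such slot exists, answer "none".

none

Uma in UTC: 07:45-11:45, 15:15-19:00 (add 3h to convert from UTC-3).
Hana in UTC: 09:15-11:45, 15:30-16:00, 17:00-18:30 (subtract 2h to convert from UTC+2).
Omar in UTC: 09:00-10:30, 13:45-15:00, 16:15-17:15 (add 3h to convert from UTC-3).
Oona in UTC: 07:15-09:30, 11:15-12:15, 13:45-15:00, 18:30-19:00 (add 3h to convert from UTC-3).
Uma ∩ Hana: 09:15-11:45, 15:30-16:00, 17:00-18:30.
Uma ∩ Hana ∩ Omar: 09:15-10:30, 17:00-17:15.
Uma ∩ Hana ∩ Omar ∩ Oona: 09:15-09:30.
No common window is at least 60 minutes long.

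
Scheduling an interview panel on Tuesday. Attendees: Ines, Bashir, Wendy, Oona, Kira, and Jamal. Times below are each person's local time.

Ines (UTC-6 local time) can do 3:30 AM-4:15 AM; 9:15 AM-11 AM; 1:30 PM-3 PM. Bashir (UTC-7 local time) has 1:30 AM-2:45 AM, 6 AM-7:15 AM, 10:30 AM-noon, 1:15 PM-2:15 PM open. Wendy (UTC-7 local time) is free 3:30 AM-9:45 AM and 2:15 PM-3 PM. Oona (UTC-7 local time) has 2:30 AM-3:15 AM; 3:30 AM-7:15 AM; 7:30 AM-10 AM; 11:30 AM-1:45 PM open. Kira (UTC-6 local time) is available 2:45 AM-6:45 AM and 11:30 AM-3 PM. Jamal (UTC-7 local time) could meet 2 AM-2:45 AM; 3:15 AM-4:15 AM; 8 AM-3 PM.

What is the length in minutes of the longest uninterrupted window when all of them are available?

0

Ines in UTC: 09:30-10:15, 15:15-17:00, 19:30-21:00 (add 6h to convert from UTC-6).
Bashir in UTC: 08:30-09:45, 13:00-14:15, 17:30-19:00, 20:15-21:15 (add 7h to convert from UTC-7).
Wendy in UTC: 10:30-16:45, 21:15-22:00 (add 7h to convert from UTC-7).
Oona in UTC: 09:30-10:15, 10:30-14:15, 14:30-17:00, 18:30-20:45 (add 7h to convert from UTC-7).
Kira in UTC: 08:45-12:45, 17:30-21:00 (add 6h to convert from UTC-6).
Jamal in UTC: 09:00-09:45, 10:15-11:15, 15:00-22:00 (add 7h to convert from UTC-7).
Ines ∩ Bashir: 09:30-09:45, 20:15-21:00.
Ines ∩ Bashir ∩ Wendy: ∅.
Ines ∩ Bashir ∩ Wendy ∩ Oona: ∅.
Ines ∩ Bashir ∩ Wendy ∩ Oona ∩ Kira: ∅.
Ines ∩ Bashir ∩ Wendy ∩ Oona ∩ Kira ∩ Jamal: ∅.
There is no time when everyone is free.
No common window exists, so the longest block is 0 minutes.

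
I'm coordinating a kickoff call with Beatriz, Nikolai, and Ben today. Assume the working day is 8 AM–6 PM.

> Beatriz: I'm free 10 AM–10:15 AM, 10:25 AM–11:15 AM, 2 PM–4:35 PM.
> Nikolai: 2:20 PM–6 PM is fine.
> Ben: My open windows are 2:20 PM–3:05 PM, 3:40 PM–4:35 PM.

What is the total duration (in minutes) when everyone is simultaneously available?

100

Beatriz ∩ Nikolai: 14:20-16:35.
Beatriz ∩ Nikolai ∩ Ben: 14:20-15:05, 15:40-16:35.
Those are the intersection windows.
Summing the common windows: 45 + 55 = 100 minutes.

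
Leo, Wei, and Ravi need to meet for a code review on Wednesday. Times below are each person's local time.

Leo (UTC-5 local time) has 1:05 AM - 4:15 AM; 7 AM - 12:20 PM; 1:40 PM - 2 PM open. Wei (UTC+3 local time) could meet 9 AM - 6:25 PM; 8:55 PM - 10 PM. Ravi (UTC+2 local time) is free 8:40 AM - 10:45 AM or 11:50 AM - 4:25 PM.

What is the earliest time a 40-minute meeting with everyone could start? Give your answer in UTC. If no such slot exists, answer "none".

Leo in UTC: 06:05-09:15, 12:00-17:20, 18:40-19:00 (add 5h to convert from UTC-5).
Wei in UTC: 06:00-15:25, 17:55-19:00 (subtract 3h to convert from UTC+3).
Ravi in UTC: 06:40-08:45, 09:50-14:25 (subtract 2h to convert from UTC+2).
Leo ∩ Wei: 06:05-09:15, 12:00-15:25, 18:40-19:00.
Leo ∩ Wei ∩ Ravi: 06:40-08:45, 12:00-14:25.
The first common window of at least 40 minutes is 06:40-08:45, so the earliest start is 06:40.

06:40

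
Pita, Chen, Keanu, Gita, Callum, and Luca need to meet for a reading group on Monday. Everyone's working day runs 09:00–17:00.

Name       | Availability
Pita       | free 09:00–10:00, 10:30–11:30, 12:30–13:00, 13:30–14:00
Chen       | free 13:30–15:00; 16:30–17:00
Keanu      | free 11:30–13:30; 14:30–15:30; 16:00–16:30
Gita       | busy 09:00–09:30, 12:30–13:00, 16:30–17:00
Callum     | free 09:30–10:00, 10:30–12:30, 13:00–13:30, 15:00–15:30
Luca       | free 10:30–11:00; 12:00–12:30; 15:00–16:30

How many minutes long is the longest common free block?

Pita free: 09:00-10:00, 10:30-11:30, 12:30-13:00, 13:30-14:00.
Chen free: 13:30-15:00, 16:30-17:00.
Keanu free: 11:30-13:30, 14:30-15:30, 16:00-16:30.
Gita free: 09:30-12:30, 13:00-16:30 (invert busy blocks within the working day).
Callum free: 09:30-10:00, 10:30-12:30, 13:00-13:30, 15:00-15:30.
Luca free: 10:30-11:00, 12:00-12:30, 15:00-16:30.
Pita ∩ Chen: 13:30-14:00.
Pita ∩ Chen ∩ Keanu: ∅.
Pita ∩ Chen ∩ Keanu ∩ Gita: ∅.
Pita ∩ Chen ∩ Keanu ∩ Gita ∩ Callum: ∅.
Pita ∩ Chen ∩ Keanu ∩ Gita ∩ Callum ∩ Luca: ∅.
There is no time when everyone is free.
No common window exists, so the longest block is 0 minutes.

0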